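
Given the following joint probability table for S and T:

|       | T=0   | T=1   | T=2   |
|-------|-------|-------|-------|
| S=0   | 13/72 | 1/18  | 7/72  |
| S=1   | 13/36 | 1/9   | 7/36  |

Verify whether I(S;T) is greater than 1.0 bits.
Marginal P(S) (row sums):
  P(S=0) = 13/72 + 1/18 + 7/72 = 1/3
  P(S=1) = 13/36 + 1/9 + 7/36 = 2/3
Marginal P(T) (column sums):
  P(T=0) = 13/72 + 13/36 = 13/24
  P(T=1) = 1/18 + 1/9 = 1/6
  P(T=2) = 7/72 + 7/36 = 7/24

H(S) = -[(1/3)·log₂(1/3) + (2/3)·log₂(2/3)]
  = 0.5283 + 0.3900
  = 0.9183 bits
H(T) = -[(13/24)·log₂(13/24) + (1/6)·log₂(1/6) + (7/24)·log₂(7/24)]
  = 0.4791 + 0.4308 + 0.5185
  = 1.4284 bits
H(S,T) = -[(13/72)·log₂(13/72) + (1/18)·log₂(1/18) + (7/72)·log₂(7/72) + (13/36)·log₂(13/36) + (1/9)·log₂(1/9) + (7/36)·log₂(7/36)]
  = 0.4459 + 0.2317 + 0.3269 + 0.5306 + 0.3522 + 0.4594
  = 2.3467 bits

I(S;T) = H(S) + H(T) - H(S,T)
  = 0.9183 + 1.4284 - 2.3467
  = 0.0000 bits

No. I(S;T) = 0.0000 bits, which is ≤ 1.0 bits.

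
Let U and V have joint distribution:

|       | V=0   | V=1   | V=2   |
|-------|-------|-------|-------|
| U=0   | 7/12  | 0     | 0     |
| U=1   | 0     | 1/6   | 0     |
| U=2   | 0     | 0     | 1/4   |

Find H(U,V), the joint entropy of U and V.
H(U,V) = -Σ P(U,V) log₂ P(U,V), summed over the non-zero cells:
H(U,V) = -[(7/12)·log₂(7/12) + (1/6)·log₂(1/6) + (1/4)·log₂(1/4)]
  = 0.4536 + 0.4308 + 0.5000
  = 1.3844 bits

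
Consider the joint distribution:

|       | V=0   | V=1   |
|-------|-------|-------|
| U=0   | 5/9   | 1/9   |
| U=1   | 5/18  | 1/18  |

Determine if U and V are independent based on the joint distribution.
Marginal P(U) (row sums):
  P(U=0) = 5/9 + 1/9 = 2/3
  P(U=1) = 5/18 + 1/18 = 1/3
Marginal P(V) (column sums):
  P(V=0) = 5/9 + 5/18 = 5/6
  P(V=1) = 1/9 + 1/18 = 1/6

U and V are independent iff P(U=i,V=j) = P(U=i)·P(V=j) for every cell.
  P(U=0)·P(V=0) = 2/3 × 5/6 = 5/9 = P(U=0,V=0) ✓
  P(U=0)·P(V=1) = 2/3 × 1/6 = 1/9 = P(U=0,V=1) ✓
  P(U=1)·P(V=0) = 1/3 × 5/6 = 5/18 = P(U=1,V=0) ✓
  P(U=1)·P(V=1) = 1/3 × 1/6 = 1/18 = P(U=1,V=1) ✓

Yes, U and V are independent: every cell factors, so I(U;V) = 0 bits.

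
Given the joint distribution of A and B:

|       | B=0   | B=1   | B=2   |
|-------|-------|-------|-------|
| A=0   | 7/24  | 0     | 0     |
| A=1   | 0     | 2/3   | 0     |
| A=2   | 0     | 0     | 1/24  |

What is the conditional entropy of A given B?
Marginal P(B) (column sums):
  P(B=0) = 7/24 + 0 + 0 = 7/24
  P(B=1) = 0 + 2/3 + 0 = 2/3
  P(B=2) = 0 + 0 + 1/24 = 1/24

H(A|B) = -Σ P(A,B)·log₂ P(A|B), where P(A|B) = P(A,B) / P(B)
  (cells with P(A,B) = 0 contribute 0)
  (A=0,B=0): P(A|B) = (7/24)/(7/24) = 1;  -(7/24)·log₂(1) = 0.0000
  (A=1,B=1): P(A|B) = (2/3)/(2/3) = 1;  -(2/3)·log₂(1) = 0.0000
  (A=2,B=2): P(A|B) = (1/24)/(1/24) = 1;  -(1/24)·log₂(1) = 0.0000
H(A|B) = 0.0000 + 0.0000 + 0.0000
  = 0.0000 bits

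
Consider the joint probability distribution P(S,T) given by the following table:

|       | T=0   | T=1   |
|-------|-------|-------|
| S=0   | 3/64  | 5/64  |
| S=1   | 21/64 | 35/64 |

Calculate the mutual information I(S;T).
Marginal P(S) (row sums):
  P(S=0) = 3/64 + 5/64 = 1/8
  P(S=1) = 21/64 + 35/64 = 7/8
Marginal P(T) (column sums):
  P(T=0) = 3/64 + 21/64 = 3/8
  P(T=1) = 5/64 + 35/64 = 5/8

H(S) = -[(1/8)·log₂(1/8) + (7/8)·log₂(7/8)]
  = 0.3750 + 0.1686
  = 0.5436 bits
H(T) = -[(3/8)·log₂(3/8) + (5/8)·log₂(5/8)]
  = 0.5306 + 0.4238
  = 0.9544 bits
H(S,T) = -[(3/64)·log₂(3/64) + (5/64)·log₂(5/64) + (21/64)·log₂(21/64) + (35/64)·log₂(35/64)]
  = 0.2070 + 0.2873 + 0.5275 + 0.4762
  = 1.4980 bits

I(S;T) = H(S) + H(T) - H(S,T)
  = 0.5436 + 0.9544 - 1.4980
  = 0.0000 bits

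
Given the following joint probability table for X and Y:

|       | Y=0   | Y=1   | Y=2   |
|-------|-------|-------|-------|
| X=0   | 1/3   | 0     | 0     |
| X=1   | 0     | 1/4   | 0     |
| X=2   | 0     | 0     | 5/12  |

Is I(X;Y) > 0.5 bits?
Marginal P(X) (row sums):
  P(X=0) = 1/3 + 0 + 0 = 1/3
  P(X=1) = 0 + 1/4 + 0 = 1/4
  P(X=2) = 0 + 0 + 5/12 = 5/12
Marginal P(Y) (column sums):
  P(Y=0) = 1/3 + 0 + 0 = 1/3
  P(Y=1) = 0 + 1/4 + 0 = 1/4
  P(Y=2) = 0 + 0 + 5/12 = 5/12

H(X) = -[(1/3)·log₂(1/3) + (1/4)·log₂(1/4) + (5/12)·log₂(5/12)]
  = 0.5283 + 0.5000 + 0.5263
  = 1.5546 bits
H(Y) = -[(1/3)·log₂(1/3) + (1/4)·log₂(1/4) + (5/12)·log₂(5/12)]
  = 0.5283 + 0.5000 + 0.5263
  = 1.5546 bits
H(X,Y) = -[(1/3)·log₂(1/3) + (1/4)·log₂(1/4) + (5/12)·log₂(5/12)]
  = 0.5283 + 0.5000 + 0.5263
  = 1.5546 bits

I(X;Y) = H(X) + H(Y) - H(X,Y)
  = 1.5546 + 1.5546 - 1.5546
  = 1.5546 bits

Yes. I(X;Y) = 1.5546 bits, which is > 0.5 bits.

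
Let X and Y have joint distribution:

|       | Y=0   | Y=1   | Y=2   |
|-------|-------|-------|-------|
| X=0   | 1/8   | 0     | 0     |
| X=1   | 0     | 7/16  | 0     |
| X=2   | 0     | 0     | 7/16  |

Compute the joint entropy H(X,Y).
H(X,Y) = -Σ P(X,Y) log₂ P(X,Y), summed over the non-zero cells:
H(X,Y) = -[(1/8)·log₂(1/8) + (7/16)·log₂(7/16) + (7/16)·log₂(7/16)]
  = 0.3750 + 0.5218 + 0.5218
  = 1.4186 bits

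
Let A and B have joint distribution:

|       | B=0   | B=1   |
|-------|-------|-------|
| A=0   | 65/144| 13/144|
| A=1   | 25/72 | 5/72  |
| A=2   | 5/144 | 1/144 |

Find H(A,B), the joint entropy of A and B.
H(A,B) = -Σ P(A,B) log₂ P(A,B), summed over the non-zero cells:
H(A,B) = -[(65/144)·log₂(65/144) + (13/144)·log₂(13/144) + (25/72)·log₂(25/72) + (5/72)·log₂(5/72) + (5/144)·log₂(5/144) + (1/144)·log₂(1/144)]
  = 0.5180 + 0.3132 + 0.5299 + 0.2672 + 0.1683 + 0.0498
  = 1.8464 bits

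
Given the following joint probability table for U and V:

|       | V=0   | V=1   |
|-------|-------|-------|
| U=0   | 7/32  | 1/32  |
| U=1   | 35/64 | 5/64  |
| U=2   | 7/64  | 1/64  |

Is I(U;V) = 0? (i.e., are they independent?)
Marginal P(U) (row sums):
  P(U=0) = 7/32 + 1/32 = 1/4
  P(U=1) = 35/64 + 5/64 = 5/8
  P(U=2) = 7/64 + 1/64 = 1/8
Marginal P(V) (column sums):
  P(V=0) = 7/32 + 35/64 + 7/64 = 7/8
  P(V=1) = 1/32 + 5/64 + 1/64 = 1/8

U and V are independent iff P(U=i,V=j) = P(U=i)·P(V=j) for every cell.
  P(U=0)·P(V=0) = 1/4 × 7/8 = 7/32 = P(U=0,V=0) ✓
  P(U=0)·P(V=1) = 1/4 × 1/8 = 1/32 = P(U=0,V=1) ✓
  P(U=1)·P(V=0) = 5/8 × 7/8 = 35/64 = P(U=1,V=0) ✓
  P(U=1)·P(V=1) = 5/8 × 1/8 = 5/64 = P(U=1,V=1) ✓
  P(U=2)·P(V=0) = 1/8 × 7/8 = 7/64 = P(U=2,V=0) ✓
  P(U=2)·P(V=1) = 1/8 × 1/8 = 1/64 = P(U=2,V=1) ✓

Yes, U and V are independent: every cell factors, so I(U;V) = 0 bits.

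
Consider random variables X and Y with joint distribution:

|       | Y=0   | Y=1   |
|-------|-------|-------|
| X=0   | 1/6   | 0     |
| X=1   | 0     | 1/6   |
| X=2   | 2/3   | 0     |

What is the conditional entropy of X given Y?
Marginal P(Y) (column sums):
  P(Y=0) = 1/6 + 0 + 2/3 = 5/6
  P(Y=1) = 0 + 1/6 + 0 = 1/6

H(X|Y) = -Σ P(X,Y)·log₂ P(X|Y), where P(X|Y) = P(X,Y) / P(Y)
  (cells with P(X,Y) = 0 contribute 0)
  (X=0,Y=0): P(X|Y) = (1/6)/(5/6) = 1/5;  -(1/6)·log₂(1/5) = 0.3870
  (X=1,Y=1): P(X|Y) = (1/6)/(1/6) = 1;  -(1/6)·log₂(1) = 0.0000
  (X=2,Y=0): P(X|Y) = (2/3)/(5/6) = 4/5;  -(2/3)·log₂(4/5) = 0.2146
H(X|Y) = 0.3870 + 0.0000 + 0.2146
  = 0.6016 bits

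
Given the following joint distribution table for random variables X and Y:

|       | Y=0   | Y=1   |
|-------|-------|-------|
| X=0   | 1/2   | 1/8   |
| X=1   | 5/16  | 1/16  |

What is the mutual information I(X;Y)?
Marginal P(X) (row sums):
  P(X=0) = 1/2 + 1/8 = 5/8
  P(X=1) = 5/16 + 1/16 = 3/8
Marginal P(Y) (column sums):
  P(Y=0) = 1/2 + 5/16 = 13/16
  P(Y=1) = 1/8 + 1/16 = 3/16

H(X) = -[(5/8)·log₂(5/8) + (3/8)·log₂(3/8)]
  = 0.4238 + 0.5306
  = 0.9544 bits
H(Y) = -[(13/16)·log₂(13/16) + (3/16)·log₂(3/16)]
  = 0.2434 + 0.4528
  = 0.6962 bits
H(X,Y) = -[(1/2)·log₂(1/2) + (1/8)·log₂(1/8) + (5/16)·log₂(5/16) + (1/16)·log₂(1/16)]
  = 0.5000 + 0.3750 + 0.5244 + 0.2500
  = 1.6494 bits

I(X;Y) = H(X) + H(Y) - H(X,Y)
  = 0.9544 + 0.6962 - 1.6494
  = 0.0012 bits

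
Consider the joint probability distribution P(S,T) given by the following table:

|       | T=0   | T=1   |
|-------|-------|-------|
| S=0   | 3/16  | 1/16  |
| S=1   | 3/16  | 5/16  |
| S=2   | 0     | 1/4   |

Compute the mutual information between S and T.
Marginal P(S) (row sums):
  P(S=0) = 3/16 + 1/16 = 1/4
  P(S=1) = 3/16 + 5/16 = 1/2
  P(S=2) = 0 + 1/4 = 1/4
Marginal P(T) (column sums):
  P(T=0) = 3/16 + 3/16 + 0 = 3/8
  P(T=1) = 1/16 + 5/16 + 1/4 = 5/8

H(S) = -[(1/4)·log₂(1/4) + (1/2)·log₂(1/2) + (1/4)·log₂(1/4)]
  = 0.5000 + 0.5000 + 0.5000
  = 1.5000 bits
H(T) = -[(3/8)·log₂(3/8) + (5/8)·log₂(5/8)]
  = 0.5306 + 0.4238
  = 0.9544 bits
H(S,T) = -[(3/16)·log₂(3/16) + (1/16)·log₂(1/16) + (3/16)·log₂(3/16) + (5/16)·log₂(5/16) + (1/4)·log₂(1/4)]
  = 0.4528 + 0.2500 + 0.4528 + 0.5244 + 0.5000
  = 2.1800 bits

I(S;T) = H(S) + H(T) - H(S,T)
  = 1.5000 + 0.9544 - 2.1800
  = 0.2744 bits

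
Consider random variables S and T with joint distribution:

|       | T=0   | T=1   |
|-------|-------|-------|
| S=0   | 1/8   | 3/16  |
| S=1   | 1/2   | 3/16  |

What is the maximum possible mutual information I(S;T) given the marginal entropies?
The upper bound on mutual information is I(S;T) ≤ min(H(S), H(T)).

Marginal P(S) (row sums):
  P(S=0) = 1/8 + 3/16 = 5/16
  P(S=1) = 1/2 + 3/16 = 11/16
Marginal P(T) (column sums):
  P(T=0) = 1/8 + 1/2 = 5/8
  P(T=1) = 3/16 + 3/16 = 3/8

H(S) = -[(5/16)·log₂(5/16) + (11/16)·log₂(11/16)]
  = 0.5244 + 0.3716
  = 0.8960 bits
H(T) = -[(5/8)·log₂(5/8) + (3/8)·log₂(3/8)]
  = 0.4238 + 0.5306
  = 0.9544 bits

Maximum possible I(S;T) = min(0.8960, 0.9544) = 0.8960 bits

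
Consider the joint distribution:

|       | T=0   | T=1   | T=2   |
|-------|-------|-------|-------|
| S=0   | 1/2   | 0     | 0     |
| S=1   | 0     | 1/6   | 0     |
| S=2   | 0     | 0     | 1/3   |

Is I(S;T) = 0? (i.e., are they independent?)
Marginal P(S) (row sums):
  P(S=0) = 1/2 + 0 + 0 = 1/2
  P(S=1) = 0 + 1/6 + 0 = 1/6
  P(S=2) = 0 + 0 + 1/3 = 1/3
Marginal P(T) (column sums):
  P(T=0) = 1/2 + 0 + 0 = 1/2
  P(T=1) = 0 + 1/6 + 0 = 1/6
  P(T=2) = 0 + 0 + 1/3 = 1/3

S and T are independent iff P(S=i,T=j) = P(S=i)·P(T=j) for every cell.
  P(S=0)·P(T=0) = 1/2 × 1/2 = 1/4, but P(S=0,T=0) = 1/2 ✗

No, S and T are not independent. Quantitatively, I(S;T) > 0:

H(S) = -[(1/2)·log₂(1/2) + (1/6)·log₂(1/6) + (1/3)·log₂(1/3)]
  = 0.5000 + 0.4308 + 0.5283
  = 1.4591 bits
H(T) = -[(1/2)·log₂(1/2) + (1/6)·log₂(1/6) + (1/3)·log₂(1/3)]
  = 0.5000 + 0.4308 + 0.5283
  = 1.4591 bits
H(S,T) = -[(1/2)·log₂(1/2) + (1/6)·log₂(1/6) + (1/3)·log₂(1/3)]
  = 0.5000 + 0.4308 + 0.5283
  = 1.4591 bits
I(S;T) = H(S) + H(T) - H(S,T) = 1.4591 + 1.4591 - 1.4591 = 1.4591 bits > 0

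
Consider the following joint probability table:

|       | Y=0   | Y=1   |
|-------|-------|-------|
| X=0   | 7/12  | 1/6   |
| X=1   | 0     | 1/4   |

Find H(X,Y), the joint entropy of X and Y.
H(X,Y) = -Σ P(X,Y) log₂ P(X,Y), summed over the non-zero cells:
H(X,Y) = -[(7/12)·log₂(7/12) + (1/6)·log₂(1/6) + (1/4)·log₂(1/4)]
  = 0.4536 + 0.4308 + 0.5000
  = 1.3844 bits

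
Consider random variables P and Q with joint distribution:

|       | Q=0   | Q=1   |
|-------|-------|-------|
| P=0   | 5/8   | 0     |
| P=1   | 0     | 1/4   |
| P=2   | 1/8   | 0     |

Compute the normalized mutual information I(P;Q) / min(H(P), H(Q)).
Marginal P(P) (row sums):
  P(P=0) = 5/8 + 0 = 5/8
  P(P=1) = 0 + 1/4 = 1/4
  P(P=2) = 1/8 + 0 = 1/8
Marginal P(Q) (column sums):
  P(Q=0) = 5/8 + 0 + 1/8 = 3/4
  P(Q=1) = 0 + 1/4 + 0 = 1/4

H(P) = -[(5/8)·log₂(5/8) + (1/4)·log₂(1/4) + (1/8)·log₂(1/8)]
  = 0.4238 + 0.5000 + 0.3750
  = 1.2988 bits
H(Q) = -[(3/4)·log₂(3/4) + (1/4)·log₂(1/4)]
  = 0.3113 + 0.5000
  = 0.8113 bits
H(P,Q) = -[(5/8)·log₂(5/8) + (1/4)·log₂(1/4) + (1/8)·log₂(1/8)]
  = 0.4238 + 0.5000 + 0.3750
  = 1.2988 bits

I(P;Q) = H(P) + H(Q) - H(P,Q)
  = 1.2988 + 0.8113 - 1.2988
  = 0.8113 bits

min(H(P), H(Q)) = min(1.2988, 0.8113) = 0.8113 bits
Normalized MI = 0.8113 / 0.8113 = 1.0000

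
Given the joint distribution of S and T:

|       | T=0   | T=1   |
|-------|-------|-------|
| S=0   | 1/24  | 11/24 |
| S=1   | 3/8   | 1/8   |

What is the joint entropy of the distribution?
H(S,T) = -Σ P(S,T) log₂ P(S,T), summed over the non-zero cells:
H(S,T) = -[(1/24)·log₂(1/24) + (11/24)·log₂(11/24) + (3/8)·log₂(3/8) + (1/8)·log₂(1/8)]
  = 0.1910 + 0.5159 + 0.5306 + 0.3750
  = 1.6125 bits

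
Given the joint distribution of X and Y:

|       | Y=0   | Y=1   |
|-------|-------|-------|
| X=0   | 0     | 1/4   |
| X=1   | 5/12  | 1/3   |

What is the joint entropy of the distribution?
H(X,Y) = -Σ P(X,Y) log₂ P(X,Y), summed over the non-zero cells:
H(X,Y) = -[(1/4)·log₂(1/4) + (5/12)·log₂(5/12) + (1/3)·log₂(1/3)]
  = 0.5000 + 0.5263 + 0.5283
  = 1.5546 bits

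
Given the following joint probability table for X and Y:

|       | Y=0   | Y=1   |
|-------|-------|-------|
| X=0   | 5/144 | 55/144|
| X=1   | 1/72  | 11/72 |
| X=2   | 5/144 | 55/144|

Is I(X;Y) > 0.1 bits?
Marginal P(X) (row sums):
  P(X=0) = 5/144 + 55/144 = 5/12
  P(X=1) = 1/72 + 11/72 = 1/6
  P(X=2) = 5/144 + 55/144 = 5/12
Marginal P(Y) (column sums):
  P(Y=0) = 5/144 + 1/72 + 5/144 = 1/12
  P(Y=1) = 55/144 + 11/72 + 55/144 = 11/12

H(X) = -[(5/12)·log₂(5/12) + (1/6)·log₂(1/6) + (5/12)·log₂(5/12)]
  = 0.5263 + 0.4308 + 0.5263
  = 1.4834 bits
H(Y) = -[(1/12)·log₂(1/12) + (11/12)·log₂(11/12)]
  = 0.2987 + 0.1151
  = 0.4138 bits
H(X,Y) = -[(5/144)·log₂(5/144) + (55/144)·log₂(55/144) + (1/72)·log₂(1/72) + (11/72)·log₂(11/72) + (5/144)·log₂(5/144) + (55/144)·log₂(55/144)]
  = 0.1683 + 0.5304 + 0.0857 + 0.4141 + 0.1683 + 0.5304
  = 1.8972 bits

I(X;Y) = H(X) + H(Y) - H(X,Y)
  = 1.4834 + 0.4138 - 1.8972
  = 0.0000 bits

No. I(X;Y) = 0.0000 bits, which is ≤ 0.1 bits.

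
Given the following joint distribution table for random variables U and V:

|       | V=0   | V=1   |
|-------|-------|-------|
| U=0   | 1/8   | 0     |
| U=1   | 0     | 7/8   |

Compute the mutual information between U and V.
Marginal P(U) (row sums):
  P(U=0) = 1/8 + 0 = 1/8
  P(U=1) = 0 + 7/8 = 7/8
Marginal P(V) (column sums):
  P(V=0) = 1/8 + 0 = 1/8
  P(V=1) = 0 + 7/8 = 7/8

H(U) = -[(1/8)·log₂(1/8) + (7/8)·log₂(7/8)]
  = 0.3750 + 0.1686
  = 0.5436 bits
H(V) = -[(1/8)·log₂(1/8) + (7/8)·log₂(7/8)]
  = 0.3750 + 0.1686
  = 0.5436 bits
H(U,V) = -[(1/8)·log₂(1/8) + (7/8)·log₂(7/8)]
  = 0.3750 + 0.1686
  = 0.5436 bits

I(U;V) = H(U) + H(V) - H(U,V)
  = 0.5436 + 0.5436 - 0.5436
  = 0.5436 bits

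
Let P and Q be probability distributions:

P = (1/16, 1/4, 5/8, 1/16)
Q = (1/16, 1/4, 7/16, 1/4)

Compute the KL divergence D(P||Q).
D(P||Q) = Σ P(i) log₂(P(i)/Q(i))
  i=0: (1/16) × log₂((1/16)/(1/16)) = (1/16) × log₂(1) = 0.0000
  i=1: (1/4) × log₂((1/4)/(1/4)) = (1/4) × log₂(1) = 0.0000
  i=2: (5/8) × log₂((5/8)/(7/16)) = (5/8) × log₂(10/7) = 0.3216
  i=3: (1/16) × log₂((1/16)/(1/4)) = (1/16) × log₂(1/4) = -0.1250
D(P||Q) = 0.0000 + 0.0000 + 0.3216 - 0.1250
  = 0.1966 bits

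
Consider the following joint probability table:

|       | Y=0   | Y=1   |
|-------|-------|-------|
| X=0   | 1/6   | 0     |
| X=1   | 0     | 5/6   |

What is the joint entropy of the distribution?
H(X,Y) = -Σ P(X,Y) log₂ P(X,Y), summed over the non-zero cells:
H(X,Y) = -[(1/6)·log₂(1/6) + (5/6)·log₂(5/6)]
  = 0.4308 + 0.2192
  = 0.6500 bits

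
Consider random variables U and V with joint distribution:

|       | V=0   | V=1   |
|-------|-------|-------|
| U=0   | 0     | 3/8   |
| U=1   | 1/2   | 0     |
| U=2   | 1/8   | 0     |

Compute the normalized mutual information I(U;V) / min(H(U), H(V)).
Marginal P(U) (row sums):
  P(U=0) = 0 + 3/8 = 3/8
  P(U=1) = 1/2 + 0 = 1/2
  P(U=2) = 1/8 + 0 = 1/8
Marginal P(V) (column sums):
  P(V=0) = 0 + 1/2 + 1/8 = 5/8
  P(V=1) = 3/8 + 0 + 0 = 3/8

H(U) = -[(3/8)·log₂(3/8) + (1/2)·log₂(1/2) + (1/8)·log₂(1/8)]
  = 0.5306 + 0.5000 + 0.3750
  = 1.4056 bits
H(V) = -[(5/8)·log₂(5/8) + (3/8)·log₂(3/8)]
  = 0.4238 + 0.5306
  = 0.9544 bits
H(U,V) = -[(3/8)·log₂(3/8) + (1/2)·log₂(1/2) + (1/8)·log₂(1/8)]
  = 0.5306 + 0.5000 + 0.3750
  = 1.4056 bits

I(U;V) = H(U) + H(V) - H(U,V)
  = 1.4056 + 0.9544 - 1.4056
  = 0.9544 bits

min(H(U), H(V)) = min(1.4056, 0.9544) = 0.9544 bits
Normalized MI = 0.9544 / 0.9544 = 1.0000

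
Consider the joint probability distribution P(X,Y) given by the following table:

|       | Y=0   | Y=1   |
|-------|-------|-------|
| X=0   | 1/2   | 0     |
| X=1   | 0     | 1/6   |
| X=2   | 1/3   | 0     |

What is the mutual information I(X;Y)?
Marginal P(X) (row sums):
  P(X=0) = 1/2 + 0 = 1/2
  P(X=1) = 0 + 1/6 = 1/6
  P(X=2) = 1/3 + 0 = 1/3
Marginal P(Y) (column sums):
  P(Y=0) = 1/2 + 0 + 1/3 = 5/6
  P(Y=1) = 0 + 1/6 + 0 = 1/6

H(X) = -[(1/2)·log₂(1/2) + (1/6)·log₂(1/6) + (1/3)·log₂(1/3)]
  = 0.5000 + 0.4308 + 0.5283
  = 1.4591 bits
H(Y) = -[(5/6)·log₂(5/6) + (1/6)·log₂(1/6)]
  = 0.2192 + 0.4308
  = 0.6500 bits
H(X,Y) = -[(1/2)·log₂(1/2) + (1/6)·log₂(1/6) + (1/3)·log₂(1/3)]
  = 0.5000 + 0.4308 + 0.5283
  = 1.4591 bits

I(X;Y) = H(X) + H(Y) - H(X,Y)
  = 1.4591 + 0.6500 - 1.4591
  = 0.6500 bits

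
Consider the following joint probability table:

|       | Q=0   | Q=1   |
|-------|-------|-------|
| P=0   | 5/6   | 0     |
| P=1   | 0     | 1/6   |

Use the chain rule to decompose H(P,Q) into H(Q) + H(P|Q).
By the chain rule: H(P,Q) = H(Q) + H(P|Q)

Marginal P(Q) (column sums):
  P(Q=0) = 5/6 + 0 = 5/6
  P(Q=1) = 0 + 1/6 = 1/6
H(Q) = -[(5/6)·log₂(5/6) + (1/6)·log₂(1/6)]
  = 0.2192 + 0.4308
  = 0.6500 bits
H(P|Q) = -Σ P(P,Q)·log₂ P(P|Q), where P(P|Q) = P(P,Q) / P(Q)
  (cells with P(P,Q) = 0 contribute 0)
  (P=0,Q=0): P(P|Q) = (5/6)/(5/6) = 1;  -(5/6)·log₂(1) = 0.0000
  (P=1,Q=1): P(P|Q) = (1/6)/(1/6) = 1;  -(1/6)·log₂(1) = 0.0000
H(P|Q) = 0.0000 + 0.0000
  = 0.0000 bits

H(P,Q) = H(Q) + H(P|Q) = 0.6500 + 0.0000 = 0.6500 bits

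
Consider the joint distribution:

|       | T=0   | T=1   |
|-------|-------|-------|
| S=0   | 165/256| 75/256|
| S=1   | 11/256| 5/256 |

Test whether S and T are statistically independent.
Marginal P(S) (row sums):
  P(S=0) = 165/256 + 75/256 = 15/16
  P(S=1) = 11/256 + 5/256 = 1/16
Marginal P(T) (column sums):
  P(T=0) = 165/256 + 11/256 = 11/16
  P(T=1) = 75/256 + 5/256 = 5/16

S and T are independent iff P(S=i,T=j) = P(S=i)·P(T=j) for every cell.
  P(S=0)·P(T=0) = 15/16 × 11/16 = 165/256 = P(S=0,T=0) ✓
  P(S=0)·P(T=1) = 15/16 × 5/16 = 75/256 = P(S=0,T=1) ✓
  P(S=1)·P(T=0) = 1/16 × 11/16 = 11/256 = P(S=1,T=0) ✓
  P(S=1)·P(T=1) = 1/16 × 5/16 = 5/256 = P(S=1,T=1) ✓

Yes, S and T are independent: every cell factors, so I(S;T) = 0 bits.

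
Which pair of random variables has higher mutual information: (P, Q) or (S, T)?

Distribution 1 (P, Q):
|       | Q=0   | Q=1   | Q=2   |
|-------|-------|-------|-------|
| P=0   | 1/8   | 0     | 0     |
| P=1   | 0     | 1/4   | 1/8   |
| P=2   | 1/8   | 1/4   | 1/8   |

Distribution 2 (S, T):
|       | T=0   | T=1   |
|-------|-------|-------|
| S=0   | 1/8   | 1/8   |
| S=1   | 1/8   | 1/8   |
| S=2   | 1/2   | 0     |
Distribution 1 (P, Q):
Marginal P(P) (row sums):
  P(P=0) = 1/8 + 0 + 0 = 1/8
  P(P=1) = 0 + 1/4 + 1/8 = 3/8
  P(P=2) = 1/8 + 1/4 + 1/8 = 1/2
Marginal P(Q) (column sums):
  P(Q=0) = 1/8 + 0 + 1/8 = 1/4
  P(Q=1) = 0 + 1/4 + 1/4 = 1/2
  P(Q=2) = 0 + 1/8 + 1/8 = 1/4

H(P) = -[(1/8)·log₂(1/8) + (3/8)·log₂(3/8) + (1/2)·log₂(1/2)]
  = 0.3750 + 0.5306 + 0.5000
  = 1.4056 bits
H(Q) = -[(1/4)·log₂(1/4) + (1/2)·log₂(1/2) + (1/4)·log₂(1/4)]
  = 0.5000 + 0.5000 + 0.5000
  = 1.5000 bits
H(P,Q) = -[(1/8)·log₂(1/8) + (1/4)·log₂(1/4) + (1/8)·log₂(1/8) + (1/8)·log₂(1/8) + (1/4)·log₂(1/4) + (1/8)·log₂(1/8)]
  = 0.3750 + 0.5000 + 0.3750 + 0.3750 + 0.5000 + 0.3750
  = 2.5000 bits

I(P;Q) = H(P) + H(Q) - H(P,Q)
  = 1.4056 + 1.5000 - 2.5000
  = 0.4056 bits

Distribution 2 (S, T):
Marginal P(S) (row sums):
  P(S=0) = 1/8 + 1/8 = 1/4
  P(S=1) = 1/8 + 1/8 = 1/4
  P(S=2) = 1/2 + 0 = 1/2
Marginal P(T) (column sums):
  P(T=0) = 1/8 + 1/8 + 1/2 = 3/4
  P(T=1) = 1/8 + 1/8 + 0 = 1/4

H(S) = -[(1/4)·log₂(1/4) + (1/4)·log₂(1/4) + (1/2)·log₂(1/2)]
  = 0.5000 + 0.5000 + 0.5000
  = 1.5000 bits
H(T) = -[(3/4)·log₂(3/4) + (1/4)·log₂(1/4)]
  = 0.3113 + 0.5000
  = 0.8113 bits
H(S,T) = -[(1/8)·log₂(1/8) + (1/8)·log₂(1/8) + (1/8)·log₂(1/8) + (1/8)·log₂(1/8) + (1/2)·log₂(1/2)]
  = 0.3750 + 0.3750 + 0.3750 + 0.3750 + 0.5000
  = 2.0000 bits

I(S;T) = H(S) + H(T) - H(S,T)
  = 1.5000 + 0.8113 - 2.0000
  = 0.3113 bits

I(P;Q) = 0.4056 bits > I(S;T) = 0.3113 bits, so (P, Q) has the higher mutual information (stronger dependence).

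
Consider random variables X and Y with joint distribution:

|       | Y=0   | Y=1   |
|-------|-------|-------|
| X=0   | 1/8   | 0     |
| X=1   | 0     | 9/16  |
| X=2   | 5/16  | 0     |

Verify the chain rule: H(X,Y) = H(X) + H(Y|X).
Left side:
H(X,Y) = -[(1/8)·log₂(1/8) + (9/16)·log₂(9/16) + (5/16)·log₂(5/16)]
  = 0.3750 + 0.4669 + 0.5244
  = 1.3663 bits

Right side:
Marginal P(X) (row sums):
  P(X=0) = 1/8 + 0 = 1/8
  P(X=1) = 0 + 9/16 = 9/16
  P(X=2) = 5/16 + 0 = 5/16
H(X) = -[(1/8)·log₂(1/8) + (9/16)·log₂(9/16) + (5/16)·log₂(5/16)]
  = 0.3750 + 0.4669 + 0.5244
  = 1.3663 bits
H(Y|X) = -Σ P(X,Y)·log₂ P(Y|X), where P(Y|X) = P(X,Y) / P(X)
  (cells with P(X,Y) = 0 contribute 0)
  (X=0,Y=0): P(Y|X) = (1/8)/(1/8) = 1;  -(1/8)·log₂(1) = 0.0000
  (X=1,Y=1): P(Y|X) = (9/16)/(9/16) = 1;  -(9/16)·log₂(1) = 0.0000
  (X=2,Y=0): P(Y|X) = (5/16)/(5/16) = 1;  -(5/16)·log₂(1) = 0.0000
H(Y|X) = 0.0000 + 0.0000 + 0.0000
  = 0.0000 bits
H(X) + H(Y|X) = 1.3663 + 0.0000 = 1.3663 bits

Both sides equal 1.3663 bits, so the chain rule holds ✓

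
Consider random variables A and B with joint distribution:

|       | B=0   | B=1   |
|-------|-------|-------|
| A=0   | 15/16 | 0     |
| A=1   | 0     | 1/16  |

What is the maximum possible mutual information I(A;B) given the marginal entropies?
The upper bound on mutual information is I(A;B) ≤ min(H(A), H(B)).

Marginal P(A) (row sums):
  P(A=0) = 15/16 + 0 = 15/16
  P(A=1) = 0 + 1/16 = 1/16
Marginal P(B) (column sums):
  P(B=0) = 15/16 + 0 = 15/16
  P(B=1) = 0 + 1/16 = 1/16

H(A) = -[(15/16)·log₂(15/16) + (1/16)·log₂(1/16)]
  = 0.0873 + 0.2500
  = 0.3373 bits
H(B) = -[(15/16)·log₂(15/16) + (1/16)·log₂(1/16)]
  = 0.0873 + 0.2500
  = 0.3373 bits

Maximum possible I(A;B) = min(0.3373, 0.3373) = 0.3373 bits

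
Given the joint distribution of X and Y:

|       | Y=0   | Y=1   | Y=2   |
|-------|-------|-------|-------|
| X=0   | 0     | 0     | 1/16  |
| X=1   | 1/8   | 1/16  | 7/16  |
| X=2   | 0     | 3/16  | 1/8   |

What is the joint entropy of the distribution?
H(X,Y) = -Σ P(X,Y) log₂ P(X,Y), summed over the non-zero cells:
H(X,Y) = -[(1/16)·log₂(1/16) + (1/8)·log₂(1/8) + (1/16)·log₂(1/16) + (7/16)·log₂(7/16) + (3/16)·log₂(3/16) + (1/8)·log₂(1/8)]
  = 0.2500 + 0.3750 + 0.2500 + 0.5218 + 0.4528 + 0.3750
  = 2.2246 bits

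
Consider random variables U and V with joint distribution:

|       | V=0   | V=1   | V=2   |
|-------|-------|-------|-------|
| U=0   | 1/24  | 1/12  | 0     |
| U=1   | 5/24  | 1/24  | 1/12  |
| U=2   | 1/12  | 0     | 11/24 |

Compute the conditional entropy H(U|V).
Marginal P(V) (column sums):
  P(V=0) = 1/24 + 5/24 + 1/12 = 1/3
  P(V=1) = 1/12 + 1/24 + 0 = 1/8
  P(V=2) = 0 + 1/12 + 11/24 = 13/24

H(U|V) = -Σ P(U,V)·log₂ P(U|V), where P(U|V) = P(U,V) / P(V)
  (cells with P(U,V) = 0 contribute 0)
  (U=0,V=0): P(U|V) = (1/24)/(1/3) = 1/8;  -(1/24)·log₂(1/8) = 0.1250
  (U=0,V=1): P(U|V) = (1/12)/(1/8) = 2/3;  -(1/12)·log₂(2/3) = 0.0487
  (U=1,V=0): P(U|V) = (5/24)/(1/3) = 5/8;  -(5/24)·log₂(5/8) = 0.1413
  (U=1,V=1): P(U|V) = (1/24)/(1/8) = 1/3;  -(1/24)·log₂(1/3) = 0.0660
  (U=1,V=2): P(U|V) = (1/12)/(13/24) = 2/13;  -(1/12)·log₂(2/13) = 0.2250
  (U=2,V=0): P(U|V) = (1/12)/(1/3) = 1/4;  -(1/12)·log₂(1/4) = 0.1667
  (U=2,V=2): P(U|V) = (11/24)/(13/24) = 11/13;  -(11/24)·log₂(11/13) = 0.1105
H(U|V) = 0.1250 + 0.0487 + 0.1413 + 0.0660 + 0.2250 + 0.1667 + 0.1105
  = 0.8832 bits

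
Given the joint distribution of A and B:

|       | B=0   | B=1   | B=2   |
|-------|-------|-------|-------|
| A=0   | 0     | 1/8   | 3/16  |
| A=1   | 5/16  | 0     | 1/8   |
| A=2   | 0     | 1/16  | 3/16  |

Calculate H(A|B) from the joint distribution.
Marginal P(B) (column sums):
  P(B=0) = 0 + 5/16 + 0 = 5/16
  P(B=1) = 1/8 + 0 + 1/16 = 3/16
  P(B=2) = 3/16 + 1/8 + 3/16 = 1/2

H(A|B) = -Σ P(A,B)·log₂ P(A|B), where P(A|B) = P(A,B) / P(B)
  (cells with P(A,B) = 0 contribute 0)
  (A=0,B=1): P(A|B) = (1/8)/(3/16) = 2/3;  -(1/8)·log₂(2/3) = 0.0731
  (A=0,B=2): P(A|B) = (3/16)/(1/2) = 3/8;  -(3/16)·log₂(3/8) = 0.2653
  (A=1,B=0): P(A|B) = (5/16)/(5/16) = 1;  -(5/16)·log₂(1) = 0.0000
  (A=1,B=2): P(A|B) = (1/8)/(1/2) = 1/4;  -(1/8)·log₂(1/4) = 0.2500
  (A=2,B=1): P(A|B) = (1/16)/(3/16) = 1/3;  -(1/16)·log₂(1/3) = 0.0991
  (A=2,B=2): P(A|B) = (3/16)/(1/2) = 3/8;  -(3/16)·log₂(3/8) = 0.2653
H(A|B) = 0.0731 + 0.2653 + 0.0000 + 0.2500 + 0.0991 + 0.2653
  = 0.9528 bits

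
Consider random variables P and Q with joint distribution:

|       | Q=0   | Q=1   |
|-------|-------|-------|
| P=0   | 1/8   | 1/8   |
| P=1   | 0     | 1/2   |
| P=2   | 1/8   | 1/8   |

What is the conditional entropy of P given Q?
Marginal P(Q) (column sums):
  P(Q=0) = 1/8 + 0 + 1/8 = 1/4
  P(Q=1) = 1/8 + 1/2 + 1/8 = 3/4

H(P|Q) = -Σ P(P,Q)·log₂ P(P|Q), where P(P|Q) = P(P,Q) / P(Q)
  (cells with P(P,Q) = 0 contribute 0)
  (P=0,Q=0): P(P|Q) = (1/8)/(1/4) = 1/2;  -(1/8)·log₂(1/2) = 0.1250
  (P=0,Q=1): P(P|Q) = (1/8)/(3/4) = 1/6;  -(1/8)·log₂(1/6) = 0.3231
  (P=1,Q=1): P(P|Q) = (1/2)/(3/4) = 2/3;  -(1/2)·log₂(2/3) = 0.2925
  (P=2,Q=0): P(P|Q) = (1/8)/(1/4) = 1/2;  -(1/8)·log₂(1/2) = 0.1250
  (P=2,Q=1): P(P|Q) = (1/8)/(3/4) = 1/6;  -(1/8)·log₂(1/6) = 0.3231
H(P|Q) = 0.1250 + 0.3231 + 0.2925 + 0.1250 + 0.3231
  = 1.1887 bits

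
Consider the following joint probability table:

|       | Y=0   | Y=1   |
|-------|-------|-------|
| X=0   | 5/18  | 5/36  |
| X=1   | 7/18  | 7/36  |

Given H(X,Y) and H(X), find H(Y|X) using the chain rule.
From the chain rule: H(X,Y) = H(X) + H(Y|X)
Therefore: H(Y|X) = H(X,Y) - H(X)

H(X,Y) = -[(5/18)·log₂(5/18) + (5/36)·log₂(5/36) + (7/18)·log₂(7/18) + (7/36)·log₂(7/36)]
  = 0.5133 + 0.3956 + 0.5299 + 0.4594
  = 1.8982 bits
Marginal P(X) (row sums):
  P(X=0) = 5/18 + 5/36 = 5/12
  P(X=1) = 7/18 + 7/36 = 7/12
H(X) = -[(5/12)·log₂(5/12) + (7/12)·log₂(7/12)]
  = 0.5263 + 0.4536
  = 0.9799 bits

H(Y|X) = 1.8982 - 0.9799 = 0.9183 bits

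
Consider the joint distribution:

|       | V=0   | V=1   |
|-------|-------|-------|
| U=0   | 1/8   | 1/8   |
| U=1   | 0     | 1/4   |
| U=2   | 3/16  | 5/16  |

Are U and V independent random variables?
Marginal P(U) (row sums):
  P(U=0) = 1/8 + 1/8 = 1/4
  P(U=1) = 0 + 1/4 = 1/4
  P(U=2) = 3/16 + 5/16 = 1/2
Marginal P(V) (column sums):
  P(V=0) = 1/8 + 0 + 3/16 = 5/16
  P(V=1) = 1/8 + 1/4 + 5/16 = 11/16

U and V are independent iff P(U=i,V=j) = P(U=i)·P(V=j) for every cell.
  P(U=0)·P(V=0) = 1/4 × 5/16 = 5/64, but P(U=0,V=0) = 1/8 ✗

No, U and V are not independent. Quantitatively, I(U;V) > 0:

H(U) = -[(1/4)·log₂(1/4) + (1/4)·log₂(1/4) + (1/2)·log₂(1/2)]
  = 0.5000 + 0.5000 + 0.5000
  = 1.5000 bits
H(V) = -[(5/16)·log₂(5/16) + (11/16)·log₂(11/16)]
  = 0.5244 + 0.3716
  = 0.8960 bits
H(U,V) = -[(1/8)·log₂(1/8) + (1/8)·log₂(1/8) + (1/4)·log₂(1/4) + (3/16)·log₂(3/16) + (5/16)·log₂(5/16)]
  = 0.3750 + 0.3750 + 0.5000 + 0.4528 + 0.5244
  = 2.2272 bits
I(U;V) = H(U) + H(V) - H(U,V) = 1.5000 + 0.8960 - 2.2272 = 0.1688 bits > 0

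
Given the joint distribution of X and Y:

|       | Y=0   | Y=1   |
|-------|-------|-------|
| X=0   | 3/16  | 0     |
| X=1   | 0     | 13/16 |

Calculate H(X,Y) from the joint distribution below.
H(X,Y) = -Σ P(X,Y) log₂ P(X,Y), summed over the non-zero cells:
H(X,Y) = -[(3/16)·log₂(3/16) + (13/16)·log₂(13/16)]
  = 0.4528 + 0.2434
  = 0.6962 bits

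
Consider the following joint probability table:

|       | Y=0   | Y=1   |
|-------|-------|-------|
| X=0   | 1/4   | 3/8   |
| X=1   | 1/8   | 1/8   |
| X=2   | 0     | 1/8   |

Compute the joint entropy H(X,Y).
H(X,Y) = -Σ P(X,Y) log₂ P(X,Y), summed over the non-zero cells:
H(X,Y) = -[(1/4)·log₂(1/4) + (3/8)·log₂(3/8) + (1/8)·log₂(1/8) + (1/8)·log₂(1/8) + (1/8)·log₂(1/8)]
  = 0.5000 + 0.5306 + 0.3750 + 0.3750 + 0.3750
  = 2.1556 bits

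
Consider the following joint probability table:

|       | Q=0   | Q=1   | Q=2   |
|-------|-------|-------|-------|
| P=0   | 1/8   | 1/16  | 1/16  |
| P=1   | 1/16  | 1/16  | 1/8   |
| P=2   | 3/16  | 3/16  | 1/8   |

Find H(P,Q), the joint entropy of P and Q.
H(P,Q) = -Σ P(P,Q) log₂ P(P,Q), summed over the non-zero cells:
H(P,Q) = -[(1/8)·log₂(1/8) + (1/16)·log₂(1/16) + (1/16)·log₂(1/16) + (1/16)·log₂(1/16) + (1/16)·log₂(1/16) + (1/8)·log₂(1/8) + (3/16)·log₂(3/16) + (3/16)·log₂(3/16) + (1/8)·log₂(1/8)]
  = 0.3750 + 0.2500 + 0.2500 + 0.2500 + 0.2500 + 0.3750 + 0.4528 + 0.4528 + 0.3750
  = 3.0306 bits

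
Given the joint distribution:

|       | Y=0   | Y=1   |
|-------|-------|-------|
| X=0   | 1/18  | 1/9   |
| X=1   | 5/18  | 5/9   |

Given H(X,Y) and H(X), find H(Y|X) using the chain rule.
From the chain rule: H(X,Y) = H(X) + H(Y|X)
Therefore: H(Y|X) = H(X,Y) - H(X)

H(X,Y) = -[(1/18)·log₂(1/18) + (1/9)·log₂(1/9) + (5/18)·log₂(5/18) + (5/9)·log₂(5/9)]
  = 0.2317 + 0.3522 + 0.5133 + 0.4711
  = 1.5683 bits
Marginal P(X) (row sums):
  P(X=0) = 1/18 + 1/9 = 1/6
  P(X=1) = 5/18 + 5/9 = 5/6
H(X) = -[(1/6)·log₂(1/6) + (5/6)·log₂(5/6)]
  = 0.4308 + 0.2192
  = 0.6500 bits

H(Y|X) = 1.5683 - 0.6500 = 0.9183 bits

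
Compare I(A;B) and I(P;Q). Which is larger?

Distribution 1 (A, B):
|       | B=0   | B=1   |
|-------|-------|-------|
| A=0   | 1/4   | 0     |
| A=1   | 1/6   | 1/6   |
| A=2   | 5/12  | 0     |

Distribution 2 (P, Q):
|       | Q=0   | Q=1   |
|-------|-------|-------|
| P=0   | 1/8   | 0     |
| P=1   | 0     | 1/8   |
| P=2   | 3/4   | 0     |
Distribution 1 (A, B):
Marginal P(A) (row sums):
  P(A=0) = 1/4 + 0 = 1/4
  P(A=1) = 1/6 + 1/6 = 1/3
  P(A=2) = 5/12 + 0 = 5/12
Marginal P(B) (column sums):
  P(B=0) = 1/4 + 1/6 + 5/12 = 5/6
  P(B=1) = 0 + 1/6 + 0 = 1/6

H(A) = -[(1/4)·log₂(1/4) + (1/3)·log₂(1/3) + (5/12)·log₂(5/12)]
  = 0.5000 + 0.5283 + 0.5263
  = 1.5546 bits
H(B) = -[(5/6)·log₂(5/6) + (1/6)·log₂(1/6)]
  = 0.2192 + 0.4308
  = 0.6500 bits
H(A,B) = -[(1/4)·log₂(1/4) + (1/6)·log₂(1/6) + (1/6)·log₂(1/6) + (5/12)·log₂(5/12)]
  = 0.5000 + 0.4308 + 0.4308 + 0.5263
  = 1.8879 bits

I(A;B) = H(A) + H(B) - H(A,B)
  = 1.5546 + 0.6500 - 1.8879
  = 0.3167 bits

Distribution 2 (P, Q):
Marginal P(P) (row sums):
  P(P=0) = 1/8 + 0 = 1/8
  P(P=1) = 0 + 1/8 = 1/8
  P(P=2) = 3/4 + 0 = 3/4
Marginal P(Q) (column sums):
  P(Q=0) = 1/8 + 0 + 3/4 = 7/8
  P(Q=1) = 0 + 1/8 + 0 = 1/8

H(P) = -[(1/8)·log₂(1/8) + (1/8)·log₂(1/8) + (3/4)·log₂(3/4)]
  = 0.3750 + 0.3750 + 0.3113
  = 1.0613 bits
H(Q) = -[(7/8)·log₂(7/8) + (1/8)·log₂(1/8)]
  = 0.1686 + 0.3750
  = 0.5436 bits
H(P,Q) = -[(1/8)·log₂(1/8) + (1/8)·log₂(1/8) + (3/4)·log₂(3/4)]
  = 0.3750 + 0.3750 + 0.3113
  = 1.0613 bits

I(P;Q) = H(P) + H(Q) - H(P,Q)
  = 1.0613 + 0.5436 - 1.0613
  = 0.5436 bits

I(P;Q) = 0.5436 bits > I(A;B) = 0.3167 bits, so (P, Q) has the higher mutual information (stronger dependence).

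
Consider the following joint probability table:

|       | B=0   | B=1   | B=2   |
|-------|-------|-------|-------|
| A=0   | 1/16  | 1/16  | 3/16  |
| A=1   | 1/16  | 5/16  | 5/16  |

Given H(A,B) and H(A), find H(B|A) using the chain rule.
From the chain rule: H(A,B) = H(A) + H(B|A)
Therefore: H(B|A) = H(A,B) - H(A)

H(A,B) = -[(1/16)·log₂(1/16) + (1/16)·log₂(1/16) + (3/16)·log₂(3/16) + (1/16)·log₂(1/16) + (5/16)·log₂(5/16) + (5/16)·log₂(5/16)]
  = 0.2500 + 0.2500 + 0.4528 + 0.2500 + 0.5244 + 0.5244
  = 2.2516 bits
Marginal P(A) (row sums):
  P(A=0) = 1/16 + 1/16 + 3/16 = 5/16
  P(A=1) = 1/16 + 5/16 + 5/16 = 11/16
H(A) = -[(5/16)·log₂(5/16) + (11/16)·log₂(11/16)]
  = 0.5244 + 0.3716
  = 0.8960 bits

H(B|A) = 2.2516 - 0.8960 = 1.3556 bits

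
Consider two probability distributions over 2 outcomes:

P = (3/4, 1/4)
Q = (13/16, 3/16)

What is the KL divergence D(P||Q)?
D(P||Q) = Σ P(i) log₂(P(i)/Q(i))
  i=0: (3/4) × log₂((3/4)/(13/16)) = (3/4) × log₂(12/13) = -0.0866
  i=1: (1/4) × log₂((1/4)/(3/16)) = (1/4) × log₂(4/3) = 0.1038
D(P||Q) = -0.0866 + 0.1038
  = 0.0172 bits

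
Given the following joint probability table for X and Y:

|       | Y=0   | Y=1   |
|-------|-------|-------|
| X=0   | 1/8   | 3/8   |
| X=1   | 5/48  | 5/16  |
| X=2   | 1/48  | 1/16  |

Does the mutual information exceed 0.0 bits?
Marginal P(X) (row sums):
  P(X=0) = 1/8 + 3/8 = 1/2
  P(X=1) = 5/48 + 5/16 = 5/12
  P(X=2) = 1/48 + 1/16 = 1/12
Marginal P(Y) (column sums):
  P(Y=0) = 1/8 + 5/48 + 1/48 = 1/4
  P(Y=1) = 3/8 + 5/16 + 1/16 = 3/4

H(X) = -[(1/2)·log₂(1/2) + (5/12)·log₂(5/12) + (1/12)·log₂(1/12)]
  = 0.5000 + 0.5263 + 0.2987
  = 1.3250 bits
H(Y) = -[(1/4)·log₂(1/4) + (3/4)·log₂(3/4)]
  = 0.5000 + 0.3113
  = 0.8113 bits
H(X,Y) = -[(1/8)·log₂(1/8) + (3/8)·log₂(3/8) + (5/48)·log₂(5/48) + (5/16)·log₂(5/16) + (1/48)·log₂(1/48) + (1/16)·log₂(1/16)]
  = 0.3750 + 0.5306 + 0.3399 + 0.5244 + 0.1164 + 0.2500
  = 2.1363 bits

I(X;Y) = H(X) + H(Y) - H(X,Y)
  = 1.3250 + 0.8113 - 2.1363
  = 0.0000 bits

No. I(X;Y) = 0.0000 bits, which is ≤ 0.0 bits.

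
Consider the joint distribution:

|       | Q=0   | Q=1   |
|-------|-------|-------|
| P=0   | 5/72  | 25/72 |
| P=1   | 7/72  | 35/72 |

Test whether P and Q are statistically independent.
Marginal P(P) (row sums):
  P(P=0) = 5/72 + 25/72 = 5/12
  P(P=1) = 7/72 + 35/72 = 7/12
Marginal P(Q) (column sums):
  P(Q=0) = 5/72 + 7/72 = 1/6
  P(Q=1) = 25/72 + 35/72 = 5/6

P and Q are independent iff P(P=i,Q=j) = P(P=i)·P(Q=j) for every cell.
  P(P=0)·P(Q=0) = 5/12 × 1/6 = 5/72 = P(P=0,Q=0) ✓
  P(P=0)·P(Q=1) = 5/12 × 5/6 = 25/72 = P(P=0,Q=1) ✓
  P(P=1)·P(Q=0) = 7/12 × 1/6 = 7/72 = P(P=1,Q=0) ✓
  P(P=1)·P(Q=1) = 7/12 × 5/6 = 35/72 = P(P=1,Q=1) ✓

Yes, P and Q are independent: every cell factors, so I(P;Q) = 0 bits.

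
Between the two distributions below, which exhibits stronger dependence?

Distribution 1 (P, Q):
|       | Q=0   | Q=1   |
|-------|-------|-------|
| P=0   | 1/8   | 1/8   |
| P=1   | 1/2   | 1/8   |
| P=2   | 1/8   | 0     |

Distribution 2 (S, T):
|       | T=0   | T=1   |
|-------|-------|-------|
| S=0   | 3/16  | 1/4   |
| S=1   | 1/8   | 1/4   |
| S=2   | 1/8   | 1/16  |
Distribution 1 (P, Q):
Marginal P(P) (row sums):
  P(P=0) = 1/8 + 1/8 = 1/4
  P(P=1) = 1/2 + 1/8 = 5/8
  P(P=2) = 1/8 + 0 = 1/8
Marginal P(Q) (column sums):
  P(Q=0) = 1/8 + 1/2 + 1/8 = 3/4
  P(Q=1) = 1/8 + 1/8 + 0 = 1/4

H(P) = -[(1/4)·log₂(1/4) + (5/8)·log₂(5/8) + (1/8)·log₂(1/8)]
  = 0.5000 + 0.4238 + 0.3750
  = 1.2988 bits
H(Q) = -[(3/4)·log₂(3/4) + (1/4)·log₂(1/4)]
  = 0.3113 + 0.5000
  = 0.8113 bits
H(P,Q) = -[(1/8)·log₂(1/8) + (1/8)·log₂(1/8) + (1/2)·log₂(1/2) + (1/8)·log₂(1/8) + (1/8)·log₂(1/8)]
  = 0.3750 + 0.3750 + 0.5000 + 0.3750 + 0.3750
  = 2.0000 bits

I(P;Q) = H(P) + H(Q) - H(P,Q)
  = 1.2988 + 0.8113 - 2.0000
  = 0.1101 bits

Distribution 2 (S, T):
Marginal P(S) (row sums):
  P(S=0) = 3/16 + 1/4 = 7/16
  P(S=1) = 1/8 + 1/4 = 3/8
  P(S=2) = 1/8 + 1/16 = 3/16
Marginal P(T) (column sums):
  P(T=0) = 3/16 + 1/8 + 1/8 = 7/16
  P(T=1) = 1/4 + 1/4 + 1/16 = 9/16

H(S) = -[(7/16)·log₂(7/16) + (3/8)·log₂(3/8) + (3/16)·log₂(3/16)]
  = 0.5218 + 0.5306 + 0.4528
  = 1.5052 bits
H(T) = -[(7/16)·log₂(7/16) + (9/16)·log₂(9/16)]
  = 0.5218 + 0.4669
  = 0.9887 bits
H(S,T) = -[(3/16)·log₂(3/16) + (1/4)·log₂(1/4) + (1/8)·log₂(1/8) + (1/4)·log₂(1/4) + (1/8)·log₂(1/8) + (1/16)·log₂(1/16)]
  = 0.4528 + 0.5000 + 0.3750 + 0.5000 + 0.3750 + 0.2500
  = 2.4528 bits

I(S;T) = H(S) + H(T) - H(S,T)
  = 1.5052 + 0.9887 - 2.4528
  = 0.0411 bits

I(P;Q) = 0.1101 bits > I(S;T) = 0.0411 bits, so (P, Q) has the higher mutual information (stronger dependence).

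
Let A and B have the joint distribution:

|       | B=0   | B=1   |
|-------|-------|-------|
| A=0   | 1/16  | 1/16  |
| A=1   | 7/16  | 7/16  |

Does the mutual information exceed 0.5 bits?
Marginal P(A) (row sums):
  P(A=0) = 1/16 + 1/16 = 1/8
  P(A=1) = 7/16 + 7/16 = 7/8
Marginal P(B) (column sums):
  P(B=0) = 1/16 + 7/16 = 1/2
  P(B=1) = 1/16 + 7/16 = 1/2

H(A) = -[(1/8)·log₂(1/8) + (7/8)·log₂(7/8)]
  = 0.3750 + 0.1686
  = 0.5436 bits
H(B) = -[(1/2)·log₂(1/2) + (1/2)·log₂(1/2)]
  = 0.5000 + 0.5000
  = 1.0000 bits
H(A,B) = -[(1/16)·log₂(1/16) + (1/16)·log₂(1/16) + (7/16)·log₂(7/16) + (7/16)·log₂(7/16)]
  = 0.2500 + 0.2500 + 0.5218 + 0.5218
  = 1.5436 bits

I(A;B) = H(A) + H(B) - H(A,B)
  = 0.5436 + 1.0000 - 1.5436
  = 0.0000 bits

No. I(A;B) = 0.0000 bits, which is ≤ 0.5 bits.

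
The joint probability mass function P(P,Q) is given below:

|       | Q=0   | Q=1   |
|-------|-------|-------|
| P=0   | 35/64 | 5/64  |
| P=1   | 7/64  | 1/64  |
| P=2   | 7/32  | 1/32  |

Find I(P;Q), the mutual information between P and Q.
Marginal P(P) (row sums):
  P(P=0) = 35/64 + 5/64 = 5/8
  P(P=1) = 7/64 + 1/64 = 1/8
  P(P=2) = 7/32 + 1/32 = 1/4
Marginal P(Q) (column sums):
  P(Q=0) = 35/64 + 7/64 + 7/32 = 7/8
  P(Q=1) = 5/64 + 1/64 + 1/32 = 1/8

H(P) = -[(5/8)·log₂(5/8) + (1/8)·log₂(1/8) + (1/4)·log₂(1/4)]
  = 0.4238 + 0.3750 + 0.5000
  = 1.2988 bits
H(Q) = -[(7/8)·log₂(7/8) + (1/8)·log₂(1/8)]
  = 0.1686 + 0.3750
  = 0.5436 bits
H(P,Q) = -[(35/64)·log₂(35/64) + (5/64)·log₂(5/64) + (7/64)·log₂(7/64) + (1/64)·log₂(1/64) + (7/32)·log₂(7/32) + (1/32)·log₂(1/32)]
  = 0.4762 + 0.2873 + 0.3492 + 0.0938 + 0.4796 + 0.1563
  = 1.8424 bits

I(P;Q) = H(P) + H(Q) - H(P,Q)
  = 1.2988 + 0.5436 - 1.8424
  = 0.0000 bits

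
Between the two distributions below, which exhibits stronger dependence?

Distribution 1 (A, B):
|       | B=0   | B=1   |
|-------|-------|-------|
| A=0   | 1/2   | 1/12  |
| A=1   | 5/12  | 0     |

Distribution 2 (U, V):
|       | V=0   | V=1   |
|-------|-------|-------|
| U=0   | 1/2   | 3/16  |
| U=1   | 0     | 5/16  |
Distribution 1 (A, B):
Marginal P(A) (row sums):
  P(A=0) = 1/2 + 1/12 = 7/12
  P(A=1) = 5/12 + 0 = 5/12
Marginal P(B) (column sums):
  P(B=0) = 1/2 + 5/12 = 11/12
  P(B=1) = 1/12 + 0 = 1/12

H(A) = -[(7/12)·log₂(7/12) + (5/12)·log₂(5/12)]
  = 0.4536 + 0.5263
  = 0.9799 bits
H(B) = -[(11/12)·log₂(11/12) + (1/12)·log₂(1/12)]
  = 0.1151 + 0.2987
  = 0.4138 bits
H(A,B) = -[(1/2)·log₂(1/2) + (1/12)·log₂(1/12) + (5/12)·log₂(5/12)]
  = 0.5000 + 0.2987 + 0.5263
  = 1.3250 bits

I(A;B) = H(A) + H(B) - H(A,B)
  = 0.9799 + 0.4138 - 1.3250
  = 0.0687 bits

Distribution 2 (U, V):
Marginal P(U) (row sums):
  P(U=0) = 1/2 + 3/16 = 11/16
  P(U=1) = 0 + 5/16 = 5/16
Marginal P(V) (column sums):
  P(V=0) = 1/2 + 0 = 1/2
  P(V=1) = 3/16 + 5/16 = 1/2

H(U) = -[(11/16)·log₂(11/16) + (5/16)·log₂(5/16)]
  = 0.3716 + 0.5244
  = 0.8960 bits
H(V) = -[(1/2)·log₂(1/2) + (1/2)·log₂(1/2)]
  = 0.5000 + 0.5000
  = 1.0000 bits
H(U,V) = -[(1/2)·log₂(1/2) + (3/16)·log₂(3/16) + (5/16)·log₂(5/16)]
  = 0.5000 + 0.4528 + 0.5244
  = 1.4772 bits

I(U;V) = H(U) + H(V) - H(U,V)
  = 0.8960 + 1.0000 - 1.4772
  = 0.4188 bits

I(U;V) = 0.4188 bits > I(A;B) = 0.0687 bits, so (U, V) has the higher mutual information (stronger dependence).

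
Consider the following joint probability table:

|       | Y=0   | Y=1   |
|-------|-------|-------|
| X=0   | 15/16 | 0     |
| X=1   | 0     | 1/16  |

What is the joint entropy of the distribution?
H(X,Y) = -Σ P(X,Y) log₂ P(X,Y), summed over the non-zero cells:
H(X,Y) = -[(15/16)·log₂(15/16) + (1/16)·log₂(1/16)]
  = 0.0873 + 0.2500
  = 0.3373 bits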